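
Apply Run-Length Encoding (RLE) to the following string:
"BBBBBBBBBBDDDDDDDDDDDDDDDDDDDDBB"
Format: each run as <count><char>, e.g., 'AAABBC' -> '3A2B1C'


Scanning runs left to right:
  i=0: run of 'B' x 10 -> '10B'
  i=10: run of 'D' x 20 -> '20D'
  i=30: run of 'B' x 2 -> '2B'

RLE = 10B20D2B


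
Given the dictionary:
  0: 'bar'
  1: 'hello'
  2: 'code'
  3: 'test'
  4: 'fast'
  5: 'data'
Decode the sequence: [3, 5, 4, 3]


Look up each index in the dictionary:
  3 -> 'test'
  5 -> 'data'
  4 -> 'fast'
  3 -> 'test'

Decoded: "test data fast test"


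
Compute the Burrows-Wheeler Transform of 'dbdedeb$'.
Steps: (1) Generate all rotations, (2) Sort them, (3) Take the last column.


Rotations (sorted):
  0: $dbdedeb -> last char: b
  1: b$dbdede -> last char: e
  2: bdedeb$d -> last char: d
  3: dbdedeb$ -> last char: $
  4: deb$dbde -> last char: e
  5: dedeb$db -> last char: b
  6: eb$dbded -> last char: d
  7: edeb$dbd -> last char: d


BWT = bed$ebdd


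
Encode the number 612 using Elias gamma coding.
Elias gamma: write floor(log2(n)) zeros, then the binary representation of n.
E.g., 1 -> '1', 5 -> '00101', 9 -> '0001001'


num_bits = floor(log2(612)) + 1 = 10
leading_zeros = num_bits - 1 = 9
binary(612) = 1001100100

Elias gamma(612) = '000000000' + '1001100100' = 0000000001001100100 (19 bits)


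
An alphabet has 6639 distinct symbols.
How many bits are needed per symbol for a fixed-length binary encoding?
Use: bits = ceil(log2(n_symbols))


log2(6639) = 12.6968
Bracket: 2^12 = 4096 < 6639 <= 2^13 = 8192
So ceil(log2(6639)) = 13

bits = ceil(log2(6639)) = ceil(12.6968) = 13 bits


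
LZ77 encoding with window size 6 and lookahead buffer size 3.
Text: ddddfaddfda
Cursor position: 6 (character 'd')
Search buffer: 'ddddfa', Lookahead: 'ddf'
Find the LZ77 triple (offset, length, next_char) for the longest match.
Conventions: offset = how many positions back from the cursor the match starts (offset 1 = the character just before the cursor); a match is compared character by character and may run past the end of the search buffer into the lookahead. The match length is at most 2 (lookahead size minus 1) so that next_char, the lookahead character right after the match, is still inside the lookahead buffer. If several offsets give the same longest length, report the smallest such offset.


Try each offset into the search buffer:
  offset=1 (pos 5, char 'a'): match length 0
  offset=2 (pos 4, char 'f'): match length 0
  offset=3 (pos 3, char 'd'): match length 1
  offset=4 (pos 2, char 'd'): match length 2
  offset=5 (pos 1, char 'd'): match length 2
  offset=6 (pos 0, char 'd'): match length 2
Longest match has length 2, found at offsets 4, 5, 6; take the smallest, offset 4.
next_char = character at position 6 + 2 = 8 -> 'f'

Best match: offset=4, length=2 (matching 'dd' starting at position 2)
LZ77 triple: (4, 2, 'f')


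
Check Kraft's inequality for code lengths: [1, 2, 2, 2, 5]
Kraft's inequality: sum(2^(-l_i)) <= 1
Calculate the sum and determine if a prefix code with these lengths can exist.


Sum = 2^(-1) + 2^(-2) + 2^(-2) + 2^(-2) + 2^(-5)
    = 0.5 + 0.25 + 0.25 + 0.25 + 0.03125
    = 41/32 = 1.28125
Since 1.28125 > 1, Kraft's inequality is NOT satisfied.
A prefix code with these lengths CANNOT exist.

Kraft sum = 1.28125. Not satisfied.


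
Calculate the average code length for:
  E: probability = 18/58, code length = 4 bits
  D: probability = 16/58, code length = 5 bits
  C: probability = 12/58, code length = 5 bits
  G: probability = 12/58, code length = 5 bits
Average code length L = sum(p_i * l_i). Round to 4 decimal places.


Weighted contributions p_i * l_i:
  E: (18/58) * 4 = 72/58
  D: (16/58) * 5 = 80/58
  C: (12/58) * 5 = 60/58
  G: (12/58) * 5 = 60/58
Sum = (72 + 80 + 60 + 60)/58 = 272/58

L = 272/58 = 4.6897 bits/symbol


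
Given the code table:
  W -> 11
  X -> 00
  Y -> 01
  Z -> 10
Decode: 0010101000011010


Decoding:
00 -> X
10 -> Z
10 -> Z
10 -> Z
00 -> X
01 -> Y
10 -> Z
10 -> Z


Result: XZZZXYZZ


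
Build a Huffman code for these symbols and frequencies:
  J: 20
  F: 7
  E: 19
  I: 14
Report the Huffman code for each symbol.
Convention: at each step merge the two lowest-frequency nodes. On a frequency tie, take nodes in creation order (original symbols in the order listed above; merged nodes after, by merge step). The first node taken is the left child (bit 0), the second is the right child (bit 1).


Huffman tree construction:
Step 1: Merge F(7) + I(14) = 21
Step 2: Merge E(19) + J(20) = 39
Step 3: Merge (F+I)(21) + (E+J)(39) = 60
Read each symbol's code off the tree from the root (left child = 0, right child = 1).

Codes:
  J: 11 (length 2)
  F: 00 (length 2)
  E: 10 (length 2)
  I: 01 (length 2)
Average code length: 120/60 = 2.0000 bits/symbol


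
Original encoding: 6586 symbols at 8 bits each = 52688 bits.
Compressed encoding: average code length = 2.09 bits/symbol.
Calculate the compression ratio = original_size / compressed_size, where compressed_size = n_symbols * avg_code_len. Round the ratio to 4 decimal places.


original_size = n_symbols * orig_bits = 6586 * 8 = 52688 bits
compressed_size = n_symbols * avg_code_len = 6586 * 2.09 = 13764.74 bits
ratio = original_size / compressed_size = 52688 / 13764.74 = 3.8278

Compression ratio = 3.8278


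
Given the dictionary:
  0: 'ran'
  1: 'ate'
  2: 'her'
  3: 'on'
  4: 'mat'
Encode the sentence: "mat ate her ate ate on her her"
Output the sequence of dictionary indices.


Look up each word in the dictionary:
  'mat' -> 4
  'ate' -> 1
  'her' -> 2
  'ate' -> 1
  'ate' -> 1
  'on' -> 3
  'her' -> 2
  'her' -> 2

Encoded: [4, 1, 2, 1, 1, 3, 2, 2]


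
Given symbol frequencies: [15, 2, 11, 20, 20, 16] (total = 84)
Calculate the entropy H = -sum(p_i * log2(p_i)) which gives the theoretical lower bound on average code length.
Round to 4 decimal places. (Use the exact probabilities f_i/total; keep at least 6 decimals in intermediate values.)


Per-symbol terms -p_i * log2(p_i) with p_i = f_i/84:
  p = 15/84 = 0.178571: log2(p) = -2.485427, -p*log2(p) = 0.443826
  p = 2/84 = 0.023810: log2(p) = -5.392317, -p*log2(p) = 0.128389
  p = 11/84 = 0.130952: log2(p) = -2.932886, -p*log2(p) = 0.384068
  p = 20/84 = 0.238095: log2(p) = -2.070389, -p*log2(p) = 0.492950
  p = 20/84 = 0.238095: log2(p) = -2.070389, -p*log2(p) = 0.492950
  p = 16/84 = 0.190476: log2(p) = -2.392317, -p*log2(p) = 0.455680
H = 0.443826 + 0.128389 + 0.384068 + 0.492950 + 0.492950 + 0.455680 = 2.397863

H = 2.3979 bits/symbol


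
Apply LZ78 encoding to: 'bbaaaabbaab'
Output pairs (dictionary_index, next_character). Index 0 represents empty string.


LZ78 encoding steps:
Dictionary: {0: ''}
Step 1: w='' (idx 0), next='b' -> output (0, 'b'), add 'b' as idx 1
Step 2: w='b' (idx 1), next='a' -> output (1, 'a'), add 'ba' as idx 2
Step 3: w='' (idx 0), next='a' -> output (0, 'a'), add 'a' as idx 3
Step 4: w='a' (idx 3), next='a' -> output (3, 'a'), add 'aa' as idx 4
Step 5: w='b' (idx 1), next='b' -> output (1, 'b'), add 'bb' as idx 5
Step 6: w='aa' (idx 4), next='b' -> output (4, 'b'), add 'aab' as idx 6


Encoded: [(0, 'b'), (1, 'a'), (0, 'a'), (3, 'a'), (1, 'b'), (4, 'b')]


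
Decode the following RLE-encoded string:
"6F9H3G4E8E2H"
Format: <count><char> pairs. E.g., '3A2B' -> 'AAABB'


Expanding each <count><char> pair:
  6F -> 'FFFFFF'
  9H -> 'HHHHHHHHH'
  3G -> 'GGG'
  4E -> 'EEEE'
  8E -> 'EEEEEEEE'
  2H -> 'HH'

Decoded = FFFFFFHHHHHHHHHGGGEEEEEEEEEEEEHH


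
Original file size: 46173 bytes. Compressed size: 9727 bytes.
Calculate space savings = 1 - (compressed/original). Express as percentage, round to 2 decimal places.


ratio = compressed/original = 9727/46173 = 0.210664
savings = 1 - ratio = 1 - 0.210664 = 0.789336
as a percentage: 0.789336 * 100 = 78.93%

Space savings = 1 - 9727/46173 = 78.93%


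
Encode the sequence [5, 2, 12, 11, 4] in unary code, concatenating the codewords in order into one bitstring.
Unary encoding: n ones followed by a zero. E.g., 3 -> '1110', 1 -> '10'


Encode each number as n ones followed by a terminating 0:
  5 -> 111110 (6 bits)
  2 -> 110 (3 bits)
  12 -> 1111111111110 (13 bits)
  11 -> 111111111110 (12 bits)
  4 -> 11110 (5 bits)
Total length = 6 + 3 + 13 + 12 + 5 = 39 bits.

Unary([5, 2, 12, 11, 4]) = 111110110111111111111011111111111011110 (39 bits)


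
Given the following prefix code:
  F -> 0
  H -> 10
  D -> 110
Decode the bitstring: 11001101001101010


Decoding step by step:
Bits 110 -> D
Bits 0 -> F
Bits 110 -> D
Bits 10 -> H
Bits 0 -> F
Bits 110 -> D
Bits 10 -> H
Bits 10 -> H


Decoded message: DFDHFDHH


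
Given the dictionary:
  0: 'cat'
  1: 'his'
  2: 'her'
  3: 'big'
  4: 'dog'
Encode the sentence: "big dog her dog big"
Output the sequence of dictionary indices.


Look up each word in the dictionary:
  'big' -> 3
  'dog' -> 4
  'her' -> 2
  'dog' -> 4
  'big' -> 3

Encoded: [3, 4, 2, 4, 3]


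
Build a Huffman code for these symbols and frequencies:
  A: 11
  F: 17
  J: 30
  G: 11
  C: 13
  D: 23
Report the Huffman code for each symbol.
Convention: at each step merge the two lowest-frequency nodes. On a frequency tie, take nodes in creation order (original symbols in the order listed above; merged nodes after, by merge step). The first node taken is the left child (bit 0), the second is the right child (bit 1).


Huffman tree construction:
Step 1: Merge A(11) + G(11) = 22
Step 2: Merge C(13) + F(17) = 30
Step 3: Merge (A+G)(22) + D(23) = 45
Step 4: Merge J(30) + (C+F)(30) = 60
Step 5: Merge ((A+G)+D)(45) + (J+(C+F))(60) = 105
Read each symbol's code off the tree from the root (left child = 0, right child = 1).

Codes:
  A: 000 (length 3)
  F: 111 (length 3)
  J: 10 (length 2)
  G: 001 (length 3)
  C: 110 (length 3)
  D: 01 (length 2)
Average code length: 262/105 = 2.4952 bits/symbol


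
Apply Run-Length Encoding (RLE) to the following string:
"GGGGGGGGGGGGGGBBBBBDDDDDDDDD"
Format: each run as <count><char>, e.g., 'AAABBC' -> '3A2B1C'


Scanning runs left to right:
  i=0: run of 'G' x 14 -> '14G'
  i=14: run of 'B' x 5 -> '5B'
  i=19: run of 'D' x 9 -> '9D'

RLE = 14G5B9D


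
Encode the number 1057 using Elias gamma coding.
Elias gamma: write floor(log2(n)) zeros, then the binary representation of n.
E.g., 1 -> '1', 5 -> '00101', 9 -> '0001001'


num_bits = floor(log2(1057)) + 1 = 11
leading_zeros = num_bits - 1 = 10
binary(1057) = 10000100001

Elias gamma(1057) = '0000000000' + '10000100001' = 000000000010000100001 (21 bits)


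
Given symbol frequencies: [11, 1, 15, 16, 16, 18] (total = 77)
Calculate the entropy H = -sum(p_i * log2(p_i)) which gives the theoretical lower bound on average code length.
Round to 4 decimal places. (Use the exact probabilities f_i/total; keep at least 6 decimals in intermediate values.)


Per-symbol terms -p_i * log2(p_i) with p_i = f_i/77:
  p = 11/77 = 0.142857: log2(p) = -2.807355, -p*log2(p) = 0.401051
  p = 1/77 = 0.012987: log2(p) = -6.266787, -p*log2(p) = 0.081387
  p = 15/77 = 0.194805: log2(p) = -2.359896, -p*log2(p) = 0.459720
  p = 16/77 = 0.207792: log2(p) = -2.266787, -p*log2(p) = 0.471021
  p = 16/77 = 0.207792: log2(p) = -2.266787, -p*log2(p) = 0.471021
  p = 18/77 = 0.233766: log2(p) = -2.096862, -p*log2(p) = 0.490175
H = 0.401051 + 0.081387 + 0.459720 + 0.471021 + 0.471021 + 0.490175 = 2.374375

H = 2.3744 bits/symbol


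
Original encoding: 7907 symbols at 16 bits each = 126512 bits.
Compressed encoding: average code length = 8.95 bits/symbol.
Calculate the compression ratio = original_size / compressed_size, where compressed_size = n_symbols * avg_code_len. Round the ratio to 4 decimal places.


original_size = n_symbols * orig_bits = 7907 * 16 = 126512 bits
compressed_size = n_symbols * avg_code_len = 7907 * 8.95 = 70767.65 bits
ratio = original_size / compressed_size = 126512 / 70767.65 = 1.7877

Compression ratio = 1.7877


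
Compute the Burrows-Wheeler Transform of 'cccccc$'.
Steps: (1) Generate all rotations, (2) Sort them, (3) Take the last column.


Rotations (sorted):
  0: $cccccc -> last char: c
  1: c$ccccc -> last char: c
  2: cc$cccc -> last char: c
  3: ccc$ccc -> last char: c
  4: cccc$cc -> last char: c
  5: ccccc$c -> last char: c
  6: cccccc$ -> last char: $


BWT = cccccc$


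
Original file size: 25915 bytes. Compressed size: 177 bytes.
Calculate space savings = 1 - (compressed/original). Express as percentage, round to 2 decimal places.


ratio = compressed/original = 177/25915 = 0.00683
savings = 1 - ratio = 1 - 0.00683 = 0.99317
as a percentage: 0.99317 * 100 = 99.32%

Space savings = 1 - 177/25915 = 99.32%


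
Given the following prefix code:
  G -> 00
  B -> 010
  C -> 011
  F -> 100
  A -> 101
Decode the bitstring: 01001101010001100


Decoding step by step:
Bits 010 -> B
Bits 011 -> C
Bits 010 -> B
Bits 100 -> F
Bits 011 -> C
Bits 00 -> G


Decoded message: BCBFCG


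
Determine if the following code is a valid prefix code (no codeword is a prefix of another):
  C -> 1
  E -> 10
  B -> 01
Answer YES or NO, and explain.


Checking each pair (does one codeword prefix another?):
  C='1' vs E='10': prefix -- VIOLATION

NO -- this is NOT a valid prefix code. C (1) is a prefix of E (10).


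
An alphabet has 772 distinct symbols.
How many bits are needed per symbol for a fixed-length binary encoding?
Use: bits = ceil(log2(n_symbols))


log2(772) = 9.5925
Bracket: 2^9 = 512 < 772 <= 2^10 = 1024
So ceil(log2(772)) = 10

bits = ceil(log2(772)) = ceil(9.5925) = 10 bits


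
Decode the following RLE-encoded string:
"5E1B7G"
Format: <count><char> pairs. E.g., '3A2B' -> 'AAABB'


Expanding each <count><char> pair:
  5E -> 'EEEEE'
  1B -> 'B'
  7G -> 'GGGGGGG'

Decoded = EEEEEBGGGGGGG


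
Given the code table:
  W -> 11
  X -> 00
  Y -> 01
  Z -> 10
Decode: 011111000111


Decoding:
01 -> Y
11 -> W
11 -> W
00 -> X
01 -> Y
11 -> W


Result: YWWXYW


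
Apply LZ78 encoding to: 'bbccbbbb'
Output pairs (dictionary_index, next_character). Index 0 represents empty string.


LZ78 encoding steps:
Dictionary: {0: ''}
Step 1: w='' (idx 0), next='b' -> output (0, 'b'), add 'b' as idx 1
Step 2: w='b' (idx 1), next='c' -> output (1, 'c'), add 'bc' as idx 2
Step 3: w='' (idx 0), next='c' -> output (0, 'c'), add 'c' as idx 3
Step 4: w='b' (idx 1), next='b' -> output (1, 'b'), add 'bb' as idx 4
Step 5: w='bb' (idx 4), end of input -> output (4, '')


Encoded: [(0, 'b'), (1, 'c'), (0, 'c'), (1, 'b'), (4, '')]


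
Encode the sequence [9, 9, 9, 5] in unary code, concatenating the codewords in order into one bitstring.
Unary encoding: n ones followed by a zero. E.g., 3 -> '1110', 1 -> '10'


Encode each number as n ones followed by a terminating 0:
  9 -> 1111111110 (10 bits)
  9 -> 1111111110 (10 bits)
  9 -> 1111111110 (10 bits)
  5 -> 111110 (6 bits)
Total length = 10 + 10 + 10 + 6 = 36 bits.

Unary([9, 9, 9, 5]) = 111111111011111111101111111110111110 (36 bits)


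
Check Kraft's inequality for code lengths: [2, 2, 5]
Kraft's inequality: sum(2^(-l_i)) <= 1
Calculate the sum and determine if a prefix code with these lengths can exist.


Sum = 2^(-2) + 2^(-2) + 2^(-5)
    = 0.25 + 0.25 + 0.03125
    = 17/32 = 0.53125
Since 0.53125 <= 1, Kraft's inequality IS satisfied.
A prefix code with these lengths CAN exist.

Kraft sum = 0.53125. Satisfied.


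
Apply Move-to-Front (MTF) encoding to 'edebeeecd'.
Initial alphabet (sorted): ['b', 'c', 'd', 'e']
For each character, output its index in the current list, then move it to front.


MTF encoding:
'e': index 3 in ['b', 'c', 'd', 'e'] -> ['e', 'b', 'c', 'd']
'd': index 3 in ['e', 'b', 'c', 'd'] -> ['d', 'e', 'b', 'c']
'e': index 1 in ['d', 'e', 'b', 'c'] -> ['e', 'd', 'b', 'c']
'b': index 2 in ['e', 'd', 'b', 'c'] -> ['b', 'e', 'd', 'c']
'e': index 1 in ['b', 'e', 'd', 'c'] -> ['e', 'b', 'd', 'c']
'e': index 0 in ['e', 'b', 'd', 'c'] -> ['e', 'b', 'd', 'c']
'e': index 0 in ['e', 'b', 'd', 'c'] -> ['e', 'b', 'd', 'c']
'c': index 3 in ['e', 'b', 'd', 'c'] -> ['c', 'e', 'b', 'd']
'd': index 3 in ['c', 'e', 'b', 'd'] -> ['d', 'c', 'e', 'b']


Output: [3, 3, 1, 2, 1, 0, 0, 3, 3]


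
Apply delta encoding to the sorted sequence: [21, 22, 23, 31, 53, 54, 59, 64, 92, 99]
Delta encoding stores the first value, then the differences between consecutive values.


First value: 21
Deltas:
  22 - 21 = 1
  23 - 22 = 1
  31 - 23 = 8
  53 - 31 = 22
  54 - 53 = 1
  59 - 54 = 5
  64 - 59 = 5
  92 - 64 = 28
  99 - 92 = 7


Delta encoded: [21, 1, 1, 8, 22, 1, 5, 5, 28, 7]


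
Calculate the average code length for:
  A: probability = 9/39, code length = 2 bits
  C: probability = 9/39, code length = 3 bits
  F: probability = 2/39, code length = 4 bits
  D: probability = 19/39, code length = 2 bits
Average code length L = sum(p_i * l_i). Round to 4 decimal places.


Weighted contributions p_i * l_i:
  A: (9/39) * 2 = 18/39
  C: (9/39) * 3 = 27/39
  F: (2/39) * 4 = 8/39
  D: (19/39) * 2 = 38/39
Sum = (18 + 27 + 8 + 38)/39 = 91/39

L = 91/39 = 2.3333 bits/symbol


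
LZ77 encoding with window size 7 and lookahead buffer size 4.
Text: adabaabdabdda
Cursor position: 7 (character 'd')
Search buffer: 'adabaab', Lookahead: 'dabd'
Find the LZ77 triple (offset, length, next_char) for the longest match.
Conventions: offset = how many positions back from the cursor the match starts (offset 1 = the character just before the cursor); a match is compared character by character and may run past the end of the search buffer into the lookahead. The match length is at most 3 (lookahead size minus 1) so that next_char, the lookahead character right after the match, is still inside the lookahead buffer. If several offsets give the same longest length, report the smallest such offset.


Try each offset into the search buffer:
  offset=1 (pos 6, char 'b'): match length 0
  offset=2 (pos 5, char 'a'): match length 0
  offset=3 (pos 4, char 'a'): match length 0
  offset=4 (pos 3, char 'b'): match length 0
  offset=5 (pos 2, char 'a'): match length 0
  offset=6 (pos 1, char 'd'): match length 3
  offset=7 (pos 0, char 'a'): match length 0
Longest match has length 3 at offset 6.
next_char = character at position 7 + 3 = 10 -> 'd'

Best match: offset=6, length=3 (matching 'dab' starting at position 1)
LZ77 triple: (6, 3, 'd')


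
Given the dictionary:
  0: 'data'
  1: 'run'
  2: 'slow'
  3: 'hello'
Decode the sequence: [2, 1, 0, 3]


Look up each index in the dictionary:
  2 -> 'slow'
  1 -> 'run'
  0 -> 'data'
  3 -> 'hello'

Decoded: "slow run data hello"


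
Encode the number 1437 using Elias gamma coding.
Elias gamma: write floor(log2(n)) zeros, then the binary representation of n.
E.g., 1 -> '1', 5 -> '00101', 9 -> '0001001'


num_bits = floor(log2(1437)) + 1 = 11
leading_zeros = num_bits - 1 = 10
binary(1437) = 10110011101

Elias gamma(1437) = '0000000000' + '10110011101' = 000000000010110011101 (21 bits)


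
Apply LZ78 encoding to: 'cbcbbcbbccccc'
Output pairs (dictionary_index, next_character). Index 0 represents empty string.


LZ78 encoding steps:
Dictionary: {0: ''}
Step 1: w='' (idx 0), next='c' -> output (0, 'c'), add 'c' as idx 1
Step 2: w='' (idx 0), next='b' -> output (0, 'b'), add 'b' as idx 2
Step 3: w='c' (idx 1), next='b' -> output (1, 'b'), add 'cb' as idx 3
Step 4: w='b' (idx 2), next='c' -> output (2, 'c'), add 'bc' as idx 4
Step 5: w='b' (idx 2), next='b' -> output (2, 'b'), add 'bb' as idx 5
Step 6: w='c' (idx 1), next='c' -> output (1, 'c'), add 'cc' as idx 6
Step 7: w='cc' (idx 6), next='c' -> output (6, 'c'), add 'ccc' as idx 7


Encoded: [(0, 'c'), (0, 'b'), (1, 'b'), (2, 'c'), (2, 'b'), (1, 'c'), (6, 'c')]


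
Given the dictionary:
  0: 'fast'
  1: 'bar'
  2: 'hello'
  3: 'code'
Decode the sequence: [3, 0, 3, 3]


Look up each index in the dictionary:
  3 -> 'code'
  0 -> 'fast'
  3 -> 'code'
  3 -> 'code'

Decoded: "code fast code code"


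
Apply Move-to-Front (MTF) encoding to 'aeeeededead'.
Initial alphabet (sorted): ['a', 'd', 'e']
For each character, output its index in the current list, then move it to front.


MTF encoding:
'a': index 0 in ['a', 'd', 'e'] -> ['a', 'd', 'e']
'e': index 2 in ['a', 'd', 'e'] -> ['e', 'a', 'd']
'e': index 0 in ['e', 'a', 'd'] -> ['e', 'a', 'd']
'e': index 0 in ['e', 'a', 'd'] -> ['e', 'a', 'd']
'e': index 0 in ['e', 'a', 'd'] -> ['e', 'a', 'd']
'd': index 2 in ['e', 'a', 'd'] -> ['d', 'e', 'a']
'e': index 1 in ['d', 'e', 'a'] -> ['e', 'd', 'a']
'd': index 1 in ['e', 'd', 'a'] -> ['d', 'e', 'a']
'e': index 1 in ['d', 'e', 'a'] -> ['e', 'd', 'a']
'a': index 2 in ['e', 'd', 'a'] -> ['a', 'e', 'd']
'd': index 2 in ['a', 'e', 'd'] -> ['d', 'a', 'e']


Output: [0, 2, 0, 0, 0, 2, 1, 1, 1, 2, 2]


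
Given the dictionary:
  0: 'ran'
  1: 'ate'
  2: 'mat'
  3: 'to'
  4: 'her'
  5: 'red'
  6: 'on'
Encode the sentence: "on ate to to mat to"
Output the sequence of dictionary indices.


Look up each word in the dictionary:
  'on' -> 6
  'ate' -> 1
  'to' -> 3
  'to' -> 3
  'mat' -> 2
  'to' -> 3

Encoded: [6, 1, 3, 3, 2, 3]


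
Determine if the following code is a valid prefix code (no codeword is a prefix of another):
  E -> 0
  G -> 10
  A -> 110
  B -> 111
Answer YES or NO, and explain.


Checking each pair (does one codeword prefix another?):
  E='0' vs G='10': no prefix
  E='0' vs A='110': no prefix
  E='0' vs B='111': no prefix
  G='10' vs E='0': no prefix
  G='10' vs A='110': no prefix
  G='10' vs B='111': no prefix
  A='110' vs E='0': no prefix
  A='110' vs G='10': no prefix
  A='110' vs B='111': no prefix
  B='111' vs E='0': no prefix
  B='111' vs G='10': no prefix
  B='111' vs A='110': no prefix
No violation found over all pairs.

YES -- this is a valid prefix code. No codeword is a prefix of any other codeword.


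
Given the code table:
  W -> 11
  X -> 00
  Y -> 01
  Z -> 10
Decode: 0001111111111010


Decoding:
00 -> X
01 -> Y
11 -> W
11 -> W
11 -> W
11 -> W
10 -> Z
10 -> Z


Result: XYWWWWZZ


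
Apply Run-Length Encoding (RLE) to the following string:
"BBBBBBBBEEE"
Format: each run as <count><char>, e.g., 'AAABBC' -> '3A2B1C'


Scanning runs left to right:
  i=0: run of 'B' x 8 -> '8B'
  i=8: run of 'E' x 3 -> '3E'

RLE = 8B3E


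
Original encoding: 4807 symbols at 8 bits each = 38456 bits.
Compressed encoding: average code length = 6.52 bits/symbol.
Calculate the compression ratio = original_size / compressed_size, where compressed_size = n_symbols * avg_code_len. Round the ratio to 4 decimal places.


original_size = n_symbols * orig_bits = 4807 * 8 = 38456 bits
compressed_size = n_symbols * avg_code_len = 4807 * 6.52 = 31341.64 bits
ratio = original_size / compressed_size = 38456 / 31341.64 = 1.227

Compression ratio = 1.227


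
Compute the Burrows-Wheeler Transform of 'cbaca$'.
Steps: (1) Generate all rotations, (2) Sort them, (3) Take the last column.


Rotations (sorted):
  0: $cbaca -> last char: a
  1: a$cbac -> last char: c
  2: aca$cb -> last char: b
  3: baca$c -> last char: c
  4: ca$cba -> last char: a
  5: cbaca$ -> last char: $


BWT = acbca$


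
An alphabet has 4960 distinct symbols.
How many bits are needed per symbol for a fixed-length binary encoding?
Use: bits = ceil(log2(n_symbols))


log2(4960) = 12.2761
Bracket: 2^12 = 4096 < 4960 <= 2^13 = 8192
So ceil(log2(4960)) = 13

bits = ceil(log2(4960)) = ceil(12.2761) = 13 bits


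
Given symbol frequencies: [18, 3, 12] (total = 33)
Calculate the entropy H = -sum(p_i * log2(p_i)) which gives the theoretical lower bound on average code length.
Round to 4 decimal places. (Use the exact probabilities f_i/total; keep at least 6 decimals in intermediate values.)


Per-symbol terms -p_i * log2(p_i) with p_i = f_i/33:
  p = 18/33 = 0.545455: log2(p) = -0.874469, -p*log2(p) = 0.476983
  p = 3/33 = 0.090909: log2(p) = -3.459432, -p*log2(p) = 0.314494
  p = 12/33 = 0.363636: log2(p) = -1.459432, -p*log2(p) = 0.530702
H = 0.476983 + 0.314494 + 0.530702 = 1.322179

H = 1.3222 bits/symbol


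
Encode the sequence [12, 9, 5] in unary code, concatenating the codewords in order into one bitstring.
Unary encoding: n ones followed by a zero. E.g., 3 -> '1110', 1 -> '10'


Encode each number as n ones followed by a terminating 0:
  12 -> 1111111111110 (13 bits)
  9 -> 1111111110 (10 bits)
  5 -> 111110 (6 bits)
Total length = 13 + 10 + 6 = 29 bits.

Unary([12, 9, 5]) = 11111111111101111111110111110 (29 bits)


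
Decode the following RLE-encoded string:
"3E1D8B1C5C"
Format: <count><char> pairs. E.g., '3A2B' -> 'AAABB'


Expanding each <count><char> pair:
  3E -> 'EEE'
  1D -> 'D'
  8B -> 'BBBBBBBB'
  1C -> 'C'
  5C -> 'CCCCC'

Decoded = EEEDBBBBBBBBCCCCCC


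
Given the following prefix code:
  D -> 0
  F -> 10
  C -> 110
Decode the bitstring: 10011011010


Decoding step by step:
Bits 10 -> F
Bits 0 -> D
Bits 110 -> C
Bits 110 -> C
Bits 10 -> F


Decoded message: FDCCF


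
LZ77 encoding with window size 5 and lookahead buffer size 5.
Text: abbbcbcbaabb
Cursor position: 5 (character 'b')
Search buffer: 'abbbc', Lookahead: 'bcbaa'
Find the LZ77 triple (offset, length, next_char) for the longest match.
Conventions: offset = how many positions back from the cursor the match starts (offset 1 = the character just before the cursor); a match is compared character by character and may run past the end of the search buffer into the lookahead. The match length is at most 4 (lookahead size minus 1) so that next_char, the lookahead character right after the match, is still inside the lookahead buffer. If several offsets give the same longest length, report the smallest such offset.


Try each offset into the search buffer:
  offset=1 (pos 4, char 'c'): match length 0
  offset=2 (pos 3, char 'b'): match length 3
  offset=3 (pos 2, char 'b'): match length 1
  offset=4 (pos 1, char 'b'): match length 1
  offset=5 (pos 0, char 'a'): match length 0
Longest match has length 3 at offset 2.
next_char = character at position 5 + 3 = 8 -> 'a'

Best match: offset=2, length=3 (matching 'bcb' starting at position 3)
LZ77 triple: (2, 3, 'a')


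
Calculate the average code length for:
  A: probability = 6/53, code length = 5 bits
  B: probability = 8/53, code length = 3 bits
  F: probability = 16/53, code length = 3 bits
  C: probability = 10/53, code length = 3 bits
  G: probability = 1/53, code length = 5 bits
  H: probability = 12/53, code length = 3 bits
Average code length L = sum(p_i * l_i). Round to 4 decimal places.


Weighted contributions p_i * l_i:
  A: (6/53) * 5 = 30/53
  B: (8/53) * 3 = 24/53
  F: (16/53) * 3 = 48/53
  C: (10/53) * 3 = 30/53
  G: (1/53) * 5 = 5/53
  H: (12/53) * 3 = 36/53
Sum = (30 + 24 + 48 + 30 + 5 + 36)/53 = 173/53

L = 173/53 = 3.2642 bits/symbol


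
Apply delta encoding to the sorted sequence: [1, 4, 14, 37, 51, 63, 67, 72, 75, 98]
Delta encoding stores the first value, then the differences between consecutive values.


First value: 1
Deltas:
  4 - 1 = 3
  14 - 4 = 10
  37 - 14 = 23
  51 - 37 = 14
  63 - 51 = 12
  67 - 63 = 4
  72 - 67 = 5
  75 - 72 = 3
  98 - 75 = 23


Delta encoded: [1, 3, 10, 23, 14, 12, 4, 5, 3, 23]


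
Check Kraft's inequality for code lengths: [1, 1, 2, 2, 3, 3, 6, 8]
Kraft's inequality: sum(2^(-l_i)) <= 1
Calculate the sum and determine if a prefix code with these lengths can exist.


Sum = 2^(-1) + 2^(-1) + 2^(-2) + 2^(-2) + 2^(-3) + 2^(-3) + 2^(-6) + 2^(-8)
    = 0.5 + 0.5 + 0.25 + 0.25 + 0.125 + 0.125 + 0.015625 + 0.00390625
    = 453/256 = 1.76953125
Since 1.76953125 > 1, Kraft's inequality is NOT satisfied.
A prefix code with these lengths CANNOT exist.

Kraft sum = 1.76953125. Not satisfied.


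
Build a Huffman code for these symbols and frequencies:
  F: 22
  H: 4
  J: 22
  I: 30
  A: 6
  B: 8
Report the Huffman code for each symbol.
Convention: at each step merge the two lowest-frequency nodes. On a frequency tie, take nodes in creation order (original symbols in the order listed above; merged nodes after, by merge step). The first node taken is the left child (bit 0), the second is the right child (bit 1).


Huffman tree construction:
Step 1: Merge H(4) + A(6) = 10
Step 2: Merge B(8) + (H+A)(10) = 18
Step 3: Merge (B+(H+A))(18) + F(22) = 40
Step 4: Merge J(22) + I(30) = 52
Step 5: Merge ((B+(H+A))+F)(40) + (J+I)(52) = 92
Read each symbol's code off the tree from the root (left child = 0, right child = 1).

Codes:
  F: 01 (length 2)
  H: 0010 (length 4)
  J: 10 (length 2)
  I: 11 (length 2)
  A: 0011 (length 4)
  B: 000 (length 3)
Average code length: 212/92 = 2.3043 bits/symbol


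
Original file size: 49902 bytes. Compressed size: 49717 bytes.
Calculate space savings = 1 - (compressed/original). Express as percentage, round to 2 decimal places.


ratio = compressed/original = 49717/49902 = 0.996293
savings = 1 - ratio = 1 - 0.996293 = 0.003707
as a percentage: 0.003707 * 100 = 0.37%

Space savings = 1 - 49717/49902 = 0.37%


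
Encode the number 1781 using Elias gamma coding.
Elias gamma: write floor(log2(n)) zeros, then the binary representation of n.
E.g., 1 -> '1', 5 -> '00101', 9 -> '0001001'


num_bits = floor(log2(1781)) + 1 = 11
leading_zeros = num_bits - 1 = 10
binary(1781) = 11011110101

Elias gamma(1781) = '0000000000' + '11011110101' = 000000000011011110101 (21 bits)


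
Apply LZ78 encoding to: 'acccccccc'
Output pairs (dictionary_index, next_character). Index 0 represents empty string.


LZ78 encoding steps:
Dictionary: {0: ''}
Step 1: w='' (idx 0), next='a' -> output (0, 'a'), add 'a' as idx 1
Step 2: w='' (idx 0), next='c' -> output (0, 'c'), add 'c' as idx 2
Step 3: w='c' (idx 2), next='c' -> output (2, 'c'), add 'cc' as idx 3
Step 4: w='cc' (idx 3), next='c' -> output (3, 'c'), add 'ccc' as idx 4
Step 5: w='cc' (idx 3), end of input -> output (3, '')


Encoded: [(0, 'a'), (0, 'c'), (2, 'c'), (3, 'c'), (3, '')]


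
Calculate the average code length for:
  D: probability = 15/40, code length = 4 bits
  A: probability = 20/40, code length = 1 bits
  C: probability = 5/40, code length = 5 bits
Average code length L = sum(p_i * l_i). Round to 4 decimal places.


Weighted contributions p_i * l_i:
  D: (15/40) * 4 = 60/40
  A: (20/40) * 1 = 20/40
  C: (5/40) * 5 = 25/40
Sum = (60 + 20 + 25)/40 = 105/40

L = 105/40 = 2.6250 bits/symbol


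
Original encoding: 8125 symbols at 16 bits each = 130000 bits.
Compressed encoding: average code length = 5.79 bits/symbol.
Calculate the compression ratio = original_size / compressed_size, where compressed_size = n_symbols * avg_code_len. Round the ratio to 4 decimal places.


original_size = n_symbols * orig_bits = 8125 * 16 = 130000 bits
compressed_size = n_symbols * avg_code_len = 8125 * 5.79 = 47043.75 bits
ratio = original_size / compressed_size = 130000 / 47043.75 = 2.7634

Compression ratio = 2.7634


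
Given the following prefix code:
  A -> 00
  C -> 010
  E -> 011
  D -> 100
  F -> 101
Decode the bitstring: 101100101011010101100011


Decoding step by step:
Bits 101 -> F
Bits 100 -> D
Bits 101 -> F
Bits 011 -> E
Bits 010 -> C
Bits 101 -> F
Bits 100 -> D
Bits 011 -> E


Decoded message: FDFECFDE


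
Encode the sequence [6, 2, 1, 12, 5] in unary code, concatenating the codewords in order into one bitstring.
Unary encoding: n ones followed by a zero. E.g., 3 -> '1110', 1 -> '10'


Encode each number as n ones followed by a terminating 0:
  6 -> 1111110 (7 bits)
  2 -> 110 (3 bits)
  1 -> 10 (2 bits)
  12 -> 1111111111110 (13 bits)
  5 -> 111110 (6 bits)
Total length = 7 + 3 + 2 + 13 + 6 = 31 bits.

Unary([6, 2, 1, 12, 5]) = 1111110110101111111111110111110 (31 bits)


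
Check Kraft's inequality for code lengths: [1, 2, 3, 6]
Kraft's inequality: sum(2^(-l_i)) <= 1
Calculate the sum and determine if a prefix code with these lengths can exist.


Sum = 2^(-1) + 2^(-2) + 2^(-3) + 2^(-6)
    = 0.5 + 0.25 + 0.125 + 0.015625
    = 57/64 = 0.890625
Since 0.890625 <= 1, Kraft's inequality IS satisfied.
A prefix code with these lengths CAN exist.

Kraft sum = 0.890625. Satisfied.


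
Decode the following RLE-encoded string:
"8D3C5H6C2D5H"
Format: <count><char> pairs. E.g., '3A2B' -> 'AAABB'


Expanding each <count><char> pair:
  8D -> 'DDDDDDDD'
  3C -> 'CCC'
  5H -> 'HHHHH'
  6C -> 'CCCCCC'
  2D -> 'DD'
  5H -> 'HHHHH'

Decoded = DDDDDDDDCCCHHHHHCCCCCCDDHHHHH


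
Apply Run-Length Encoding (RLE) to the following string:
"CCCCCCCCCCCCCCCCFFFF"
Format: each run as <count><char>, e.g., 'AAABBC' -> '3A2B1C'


Scanning runs left to right:
  i=0: run of 'C' x 16 -> '16C'
  i=16: run of 'F' x 4 -> '4F'

RLE = 16C4F


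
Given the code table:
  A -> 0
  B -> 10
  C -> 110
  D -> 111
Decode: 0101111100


Decoding:
0 -> A
10 -> B
111 -> D
110 -> C
0 -> A


Result: ABDCA


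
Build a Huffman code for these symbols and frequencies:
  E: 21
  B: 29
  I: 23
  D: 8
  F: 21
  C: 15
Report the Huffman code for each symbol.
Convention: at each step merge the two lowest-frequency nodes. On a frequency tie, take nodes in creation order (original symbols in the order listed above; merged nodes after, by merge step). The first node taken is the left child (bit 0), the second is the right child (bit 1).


Huffman tree construction:
Step 1: Merge D(8) + C(15) = 23
Step 2: Merge E(21) + F(21) = 42
Step 3: Merge I(23) + (D+C)(23) = 46
Step 4: Merge B(29) + (E+F)(42) = 71
Step 5: Merge (I+(D+C))(46) + (B+(E+F))(71) = 117
Read each symbol's code off the tree from the root (left child = 0, right child = 1).

Codes:
  E: 110 (length 3)
  B: 10 (length 2)
  I: 00 (length 2)
  D: 010 (length 3)
  F: 111 (length 3)
  C: 011 (length 3)
Average code length: 299/117 = 2.5556 bits/symbol


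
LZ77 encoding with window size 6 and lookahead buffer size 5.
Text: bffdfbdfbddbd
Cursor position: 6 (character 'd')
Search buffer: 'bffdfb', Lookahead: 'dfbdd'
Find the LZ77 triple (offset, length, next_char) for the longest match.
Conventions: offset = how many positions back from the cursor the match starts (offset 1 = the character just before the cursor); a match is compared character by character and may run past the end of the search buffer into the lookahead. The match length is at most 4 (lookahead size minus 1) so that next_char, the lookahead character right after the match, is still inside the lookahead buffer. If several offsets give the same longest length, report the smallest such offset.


Try each offset into the search buffer:
  offset=1 (pos 5, char 'b'): match length 0
  offset=2 (pos 4, char 'f'): match length 0
  offset=3 (pos 3, char 'd'): match length 4
  offset=4 (pos 2, char 'f'): match length 0
  offset=5 (pos 1, char 'f'): match length 0
  offset=6 (pos 0, char 'b'): match length 0
Longest match has length 4 at offset 3.
next_char = character at position 6 + 4 = 10 -> 'd'

Best match: offset=3, length=4 (matching 'dfbd' starting at position 3)
LZ77 triple: (3, 4, 'd')


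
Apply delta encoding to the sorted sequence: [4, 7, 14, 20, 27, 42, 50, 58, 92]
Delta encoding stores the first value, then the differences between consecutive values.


First value: 4
Deltas:
  7 - 4 = 3
  14 - 7 = 7
  20 - 14 = 6
  27 - 20 = 7
  42 - 27 = 15
  50 - 42 = 8
  58 - 50 = 8
  92 - 58 = 34


Delta encoded: [4, 3, 7, 6, 7, 15, 8, 8, 34]


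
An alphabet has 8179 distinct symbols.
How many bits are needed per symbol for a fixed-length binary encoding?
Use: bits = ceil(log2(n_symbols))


log2(8179) = 12.9977
Bracket: 2^12 = 4096 < 8179 <= 2^13 = 8192
So ceil(log2(8179)) = 13

bits = ceil(log2(8179)) = ceil(12.9977) = 13 bits


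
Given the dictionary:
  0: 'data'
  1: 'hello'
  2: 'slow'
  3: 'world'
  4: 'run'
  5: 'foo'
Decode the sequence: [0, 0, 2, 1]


Look up each index in the dictionary:
  0 -> 'data'
  0 -> 'data'
  2 -> 'slow'
  1 -> 'hello'

Decoded: "data data slow hello"


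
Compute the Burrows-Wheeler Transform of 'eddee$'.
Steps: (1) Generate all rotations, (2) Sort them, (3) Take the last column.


Rotations (sorted):
  0: $eddee -> last char: e
  1: ddee$e -> last char: e
  2: dee$ed -> last char: d
  3: e$edde -> last char: e
  4: eddee$ -> last char: $
  5: ee$edd -> last char: d


BWT = eede$d


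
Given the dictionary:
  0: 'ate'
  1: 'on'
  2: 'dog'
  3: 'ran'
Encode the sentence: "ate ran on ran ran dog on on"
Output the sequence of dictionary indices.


Look up each word in the dictionary:
  'ate' -> 0
  'ran' -> 3
  'on' -> 1
  'ran' -> 3
  'ran' -> 3
  'dog' -> 2
  'on' -> 1
  'on' -> 1

Encoded: [0, 3, 1, 3, 3, 2, 1, 1]


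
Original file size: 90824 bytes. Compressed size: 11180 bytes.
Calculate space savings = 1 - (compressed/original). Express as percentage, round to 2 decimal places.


ratio = compressed/original = 11180/90824 = 0.123095
savings = 1 - ratio = 1 - 0.123095 = 0.876905
as a percentage: 0.876905 * 100 = 87.69%

Space savings = 1 - 11180/90824 = 87.69%


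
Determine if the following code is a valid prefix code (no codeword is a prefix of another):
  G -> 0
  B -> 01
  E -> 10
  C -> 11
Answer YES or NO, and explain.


Checking each pair (does one codeword prefix another?):
  G='0' vs B='01': prefix -- VIOLATION

NO -- this is NOT a valid prefix code. G (0) is a prefix of B (01).


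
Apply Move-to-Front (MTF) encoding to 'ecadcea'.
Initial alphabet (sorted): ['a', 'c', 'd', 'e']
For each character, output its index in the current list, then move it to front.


MTF encoding:
'e': index 3 in ['a', 'c', 'd', 'e'] -> ['e', 'a', 'c', 'd']
'c': index 2 in ['e', 'a', 'c', 'd'] -> ['c', 'e', 'a', 'd']
'a': index 2 in ['c', 'e', 'a', 'd'] -> ['a', 'c', 'e', 'd']
'd': index 3 in ['a', 'c', 'e', 'd'] -> ['d', 'a', 'c', 'e']
'c': index 2 in ['d', 'a', 'c', 'e'] -> ['c', 'd', 'a', 'e']
'e': index 3 in ['c', 'd', 'a', 'e'] -> ['e', 'c', 'd', 'a']
'a': index 3 in ['e', 'c', 'd', 'a'] -> ['a', 'e', 'c', 'd']


Output: [3, 2, 2, 3, 2, 3, 3]


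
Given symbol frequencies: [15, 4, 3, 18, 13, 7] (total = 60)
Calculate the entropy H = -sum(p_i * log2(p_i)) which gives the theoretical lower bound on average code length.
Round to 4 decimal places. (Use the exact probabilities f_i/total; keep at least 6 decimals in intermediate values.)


Per-symbol terms -p_i * log2(p_i) with p_i = f_i/60:
  p = 15/60 = 0.250000: log2(p) = -2.000000, -p*log2(p) = 0.500000
  p = 4/60 = 0.066667: log2(p) = -3.906891, -p*log2(p) = 0.260459
  p = 3/60 = 0.050000: log2(p) = -4.321928, -p*log2(p) = 0.216096
  p = 18/60 = 0.300000: log2(p) = -1.736966, -p*log2(p) = 0.521090
  p = 13/60 = 0.216667: log2(p) = -2.206451, -p*log2(p) = 0.478064
  p = 7/60 = 0.116667: log2(p) = -3.099536, -p*log2(p) = 0.361612
H = 0.500000 + 0.260459 + 0.216096 + 0.521090 + 0.478064 + 0.361612 = 2.337321

H = 2.3373 bits/symbol


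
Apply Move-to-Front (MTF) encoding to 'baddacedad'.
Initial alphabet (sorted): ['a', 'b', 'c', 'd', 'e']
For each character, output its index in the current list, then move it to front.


MTF encoding:
'b': index 1 in ['a', 'b', 'c', 'd', 'e'] -> ['b', 'a', 'c', 'd', 'e']
'a': index 1 in ['b', 'a', 'c', 'd', 'e'] -> ['a', 'b', 'c', 'd', 'e']
'd': index 3 in ['a', 'b', 'c', 'd', 'e'] -> ['d', 'a', 'b', 'c', 'e']
'd': index 0 in ['d', 'a', 'b', 'c', 'e'] -> ['d', 'a', 'b', 'c', 'e']
'a': index 1 in ['d', 'a', 'b', 'c', 'e'] -> ['a', 'd', 'b', 'c', 'e']
'c': index 3 in ['a', 'd', 'b', 'c', 'e'] -> ['c', 'a', 'd', 'b', 'e']
'e': index 4 in ['c', 'a', 'd', 'b', 'e'] -> ['e', 'c', 'a', 'd', 'b']
'd': index 3 in ['e', 'c', 'a', 'd', 'b'] -> ['d', 'e', 'c', 'a', 'b']
'a': index 3 in ['d', 'e', 'c', 'a', 'b'] -> ['a', 'd', 'e', 'c', 'b']
'd': index 1 in ['a', 'd', 'e', 'c', 'b'] -> ['d', 'a', 'e', 'c', 'b']


Output: [1, 1, 3, 0, 1, 3, 4, 3, 3, 1]


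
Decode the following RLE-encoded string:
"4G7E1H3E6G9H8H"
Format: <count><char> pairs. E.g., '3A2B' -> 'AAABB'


Expanding each <count><char> pair:
  4G -> 'GGGG'
  7E -> 'EEEEEEE'
  1H -> 'H'
  3E -> 'EEE'
  6G -> 'GGGGGG'
  9H -> 'HHHHHHHHH'
  8H -> 'HHHHHHHH'

Decoded = GGGGEEEEEEEHEEEGGGGGGHHHHHHHHHHHHHHHHH


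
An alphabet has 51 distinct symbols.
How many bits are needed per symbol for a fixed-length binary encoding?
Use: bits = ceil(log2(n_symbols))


log2(51) = 5.6724
Bracket: 2^5 = 32 < 51 <= 2^6 = 64
So ceil(log2(51)) = 6

bits = ceil(log2(51)) = ceil(5.6724) = 6 bits


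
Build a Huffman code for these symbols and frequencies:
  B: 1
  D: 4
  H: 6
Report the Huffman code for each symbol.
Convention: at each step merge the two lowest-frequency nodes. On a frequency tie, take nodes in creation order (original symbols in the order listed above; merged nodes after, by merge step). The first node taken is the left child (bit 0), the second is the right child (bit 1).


Huffman tree construction:
Step 1: Merge B(1) + D(4) = 5
Step 2: Merge (B+D)(5) + H(6) = 11
Read each symbol's code off the tree from the root (left child = 0, right child = 1).

Codes:
  B: 00 (length 2)
  D: 01 (length 2)
  H: 1 (length 1)
Average code length: 16/11 = 1.4545 bits/symbol
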